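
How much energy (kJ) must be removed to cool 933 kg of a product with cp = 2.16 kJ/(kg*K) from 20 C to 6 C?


dT = 20 - (6) = 14 K
Q = m * cp * dT = 933 * 2.16 * 14
Q = 28214 kJ

28214


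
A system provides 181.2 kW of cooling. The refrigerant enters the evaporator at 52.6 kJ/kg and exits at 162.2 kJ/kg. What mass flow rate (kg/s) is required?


dh = 162.2 - 52.6 = 109.6 kJ/kg
m_dot = Q / dh = 181.2 / 109.6 = 1.6533 kg/s

1.6533


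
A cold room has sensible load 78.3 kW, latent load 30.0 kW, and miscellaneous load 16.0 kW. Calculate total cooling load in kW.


Q_total = Q_s + Q_l + Q_misc
Q_total = 78.3 + 30.0 + 16.0
Q_total = 124.3 kW

124.3


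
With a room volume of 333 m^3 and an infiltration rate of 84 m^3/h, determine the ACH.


ACH = flow / volume
ACH = 84 / 333
ACH = 0.252

0.252


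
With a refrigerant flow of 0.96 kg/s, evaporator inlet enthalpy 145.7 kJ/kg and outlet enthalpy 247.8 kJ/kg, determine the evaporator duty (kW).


dh = 247.8 - 145.7 = 102.1 kJ/kg
Q_evap = m_dot * dh = 0.96 * 102.1
Q_evap = 98.02 kW

98.02


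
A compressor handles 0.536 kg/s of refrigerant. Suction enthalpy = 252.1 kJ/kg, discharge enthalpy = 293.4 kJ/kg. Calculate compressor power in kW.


dh = 293.4 - 252.1 = 41.3 kJ/kg
W = m_dot * dh = 0.536 * 41.3 = 22.14 kW

22.14


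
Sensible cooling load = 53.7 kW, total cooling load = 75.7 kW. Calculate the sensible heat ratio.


SHR = Q_sensible / Q_total
SHR = 53.7 / 75.7
SHR = 0.709

0.709


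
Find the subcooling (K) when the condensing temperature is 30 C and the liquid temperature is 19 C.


Subcooling = T_cond - T_liquid
Subcooling = 30 - 19
Subcooling = 11 K

11


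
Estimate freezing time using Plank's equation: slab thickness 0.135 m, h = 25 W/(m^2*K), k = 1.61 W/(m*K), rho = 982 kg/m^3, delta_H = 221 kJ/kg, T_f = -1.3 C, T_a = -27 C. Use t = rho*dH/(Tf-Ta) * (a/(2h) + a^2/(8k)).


dT = -1.3 - (-27) = 25.7 K
term1 = a/(2h) = 0.135/(2*25) = 0.0027
term2 = a^2/(8k) = 0.135^2/(8*1.61) = 0.001414984472
t = rho*dH*1000/dT * (term1 + term2)
t = 982*221*1000/25.7 * (0.0027 + 0.001414984472)
t = 34749 s

34749


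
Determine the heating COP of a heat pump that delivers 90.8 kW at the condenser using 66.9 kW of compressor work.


COP_hp = Q_cond / W
COP_hp = 90.8 / 66.9
COP_hp = 1.357

1.357


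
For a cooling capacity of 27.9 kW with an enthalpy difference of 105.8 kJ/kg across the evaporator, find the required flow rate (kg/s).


m_dot = Q / dh
m_dot = 27.9 / 105.8
m_dot = 0.2637 kg/s

0.2637


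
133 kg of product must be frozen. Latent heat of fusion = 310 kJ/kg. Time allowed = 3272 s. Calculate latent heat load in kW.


Q_lat = m * h_fg / t
Q_lat = 133 * 310 / 3272
Q_lat = 12.6 kW

12.6


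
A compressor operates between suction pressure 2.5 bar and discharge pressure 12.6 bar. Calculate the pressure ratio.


PR = P_high / P_low
PR = 12.6 / 2.5
PR = 5.04

5.04


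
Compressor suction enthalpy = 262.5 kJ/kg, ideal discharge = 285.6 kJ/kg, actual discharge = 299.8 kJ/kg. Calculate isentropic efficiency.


dh_ideal = 285.6 - 262.5 = 23.1 kJ/kg
dh_actual = 299.8 - 262.5 = 37.3 kJ/kg
eta_s = dh_ideal / dh_actual = 23.1 / 37.3
eta_s = 0.6193

0.6193


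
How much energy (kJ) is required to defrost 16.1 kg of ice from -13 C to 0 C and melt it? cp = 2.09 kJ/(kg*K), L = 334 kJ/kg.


Sensible heat = cp * dT = 2.09 * 13 = 27.17 kJ/kg
Total per kg = 27.17 + 334 = 361.17 kJ/kg
Q = m * total = 16.1 * 361.17
Q = 5814.8 kJ

5814.8


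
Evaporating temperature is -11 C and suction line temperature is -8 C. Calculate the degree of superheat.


Superheat = T_suction - T_evap
Superheat = -8 - (-11)
Superheat = 3 K

3


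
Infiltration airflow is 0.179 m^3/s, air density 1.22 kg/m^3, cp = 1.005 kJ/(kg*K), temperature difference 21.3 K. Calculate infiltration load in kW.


Q = V_dot * rho * cp * dT
Q = 0.179 * 1.22 * 1.005 * 21.3
Q = 4.675 kW

4.675


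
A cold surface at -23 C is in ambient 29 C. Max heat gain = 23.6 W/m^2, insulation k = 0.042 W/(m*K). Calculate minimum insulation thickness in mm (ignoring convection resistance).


dT = 29 - (-23) = 52 K
thickness = k * dT / q_max * 1000
thickness = 0.042 * 52 / 23.6 * 1000
thickness = 92.5 mm

92.5


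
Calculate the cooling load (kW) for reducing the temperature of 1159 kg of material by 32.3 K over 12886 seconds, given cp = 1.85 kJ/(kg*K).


Q = m * cp * dT / t
Q = 1159 * 1.85 * 32.3 / 12886
Q = 5.375 kW

5.375


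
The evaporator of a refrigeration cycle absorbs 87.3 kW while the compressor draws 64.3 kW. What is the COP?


COP = Q_evap / W
COP = 87.3 / 64.3
COP = 1.358

1.358


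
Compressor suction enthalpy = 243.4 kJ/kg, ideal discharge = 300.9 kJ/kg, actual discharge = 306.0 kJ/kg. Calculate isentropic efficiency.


dh_ideal = 300.9 - 243.4 = 57.5 kJ/kg
dh_actual = 306.0 - 243.4 = 62.6 kJ/kg
eta_s = dh_ideal / dh_actual = 57.5 / 62.6
eta_s = 0.9185

0.9185


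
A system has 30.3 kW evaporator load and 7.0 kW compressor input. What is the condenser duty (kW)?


Q_cond = Q_evap + W
Q_cond = 30.3 + 7.0
Q_cond = 37.3 kW

37.3


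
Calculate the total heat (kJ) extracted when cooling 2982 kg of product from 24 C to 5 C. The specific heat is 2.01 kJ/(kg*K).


dT = 24 - (5) = 19 K
Q = m * cp * dT = 2982 * 2.01 * 19
Q = 113883 kJ

113883


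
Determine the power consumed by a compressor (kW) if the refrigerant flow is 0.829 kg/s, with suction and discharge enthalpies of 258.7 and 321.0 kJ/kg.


dh = 321.0 - 258.7 = 62.3 kJ/kg
W = m_dot * dh = 0.829 * 62.3 = 51.65 kW

51.65


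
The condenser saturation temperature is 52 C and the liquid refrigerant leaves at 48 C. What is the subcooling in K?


Subcooling = T_cond - T_liquid
Subcooling = 52 - 48
Subcooling = 4 K

4


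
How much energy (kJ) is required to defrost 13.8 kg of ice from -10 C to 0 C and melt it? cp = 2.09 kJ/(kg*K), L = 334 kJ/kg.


Sensible heat = cp * dT = 2.09 * 10 = 20.9 kJ/kg
Total per kg = 20.9 + 334 = 354.9 kJ/kg
Q = m * total = 13.8 * 354.9
Q = 4897.6 kJ

4897.6


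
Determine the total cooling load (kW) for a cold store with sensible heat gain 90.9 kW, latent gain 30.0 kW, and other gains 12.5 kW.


Q_total = Q_s + Q_l + Q_misc
Q_total = 90.9 + 30.0 + 12.5
Q_total = 133.4 kW

133.4


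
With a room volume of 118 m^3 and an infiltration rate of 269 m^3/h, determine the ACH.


ACH = flow / volume
ACH = 269 / 118
ACH = 2.28

2.28


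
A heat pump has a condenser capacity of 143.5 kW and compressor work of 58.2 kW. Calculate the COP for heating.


COP_hp = Q_cond / W
COP_hp = 143.5 / 58.2
COP_hp = 2.466

2.466


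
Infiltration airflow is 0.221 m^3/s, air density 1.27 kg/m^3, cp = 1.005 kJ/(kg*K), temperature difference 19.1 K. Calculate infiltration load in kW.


Q = V_dot * rho * cp * dT
Q = 0.221 * 1.27 * 1.005 * 19.1
Q = 5.388 kW

5.388


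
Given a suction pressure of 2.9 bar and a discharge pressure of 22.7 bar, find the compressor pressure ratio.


PR = P_high / P_low
PR = 22.7 / 2.9
PR = 7.828

7.828


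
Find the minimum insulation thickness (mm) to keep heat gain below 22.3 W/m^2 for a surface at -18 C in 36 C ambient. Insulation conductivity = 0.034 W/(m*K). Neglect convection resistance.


dT = 36 - (-18) = 54 K
thickness = k * dT / q_max * 1000
thickness = 0.034 * 54 / 22.3 * 1000
thickness = 82.3 mm

82.3


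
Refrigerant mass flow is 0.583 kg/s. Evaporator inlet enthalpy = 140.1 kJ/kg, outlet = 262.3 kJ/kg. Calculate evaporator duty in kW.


dh = 262.3 - 140.1 = 122.2 kJ/kg
Q_evap = m_dot * dh = 0.583 * 122.2
Q_evap = 71.24 kW

71.24


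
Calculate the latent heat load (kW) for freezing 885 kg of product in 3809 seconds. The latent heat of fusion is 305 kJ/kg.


Q_lat = m * h_fg / t
Q_lat = 885 * 305 / 3809
Q_lat = 70.87 kW

70.87


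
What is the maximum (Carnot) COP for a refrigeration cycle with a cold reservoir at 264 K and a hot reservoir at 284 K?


dT = 284 - 264 = 20 K
COP_carnot = T_cold / dT = 264 / 20
COP_carnot = 13.2

13.2


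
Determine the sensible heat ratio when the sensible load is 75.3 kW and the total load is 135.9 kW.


SHR = Q_sensible / Q_total
SHR = 75.3 / 135.9
SHR = 0.554

0.554


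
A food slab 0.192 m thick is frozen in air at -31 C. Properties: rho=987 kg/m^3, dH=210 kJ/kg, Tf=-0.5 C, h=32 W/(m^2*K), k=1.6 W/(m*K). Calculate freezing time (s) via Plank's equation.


dT = -0.5 - (-31) = 30.5 K
term1 = a/(2h) = 0.192/(2*32) = 0.003
term2 = a^2/(8k) = 0.192^2/(8*1.6) = 0.00288
t = rho*dH*1000/dT * (term1 + term2)
t = 987*210*1000/30.5 * (0.003 + 0.00288)
t = 39959 s

39959


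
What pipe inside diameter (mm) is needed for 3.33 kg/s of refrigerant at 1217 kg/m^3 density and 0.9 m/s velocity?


A = m_dot / (rho * v) = 3.33 / (1217 * 0.9) = 0.003040262942 m^2
d = sqrt(4*A/pi) * 1000
d = 62.2 mm

62.2


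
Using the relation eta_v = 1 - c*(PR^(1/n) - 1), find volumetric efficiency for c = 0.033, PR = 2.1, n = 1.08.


PR^(1/n) = 2.1^(1/1.08) = 1.98770165
eta_v = 1 - 0.033 * (1.98770165 - 1)
eta_v = 0.9674

0.9674


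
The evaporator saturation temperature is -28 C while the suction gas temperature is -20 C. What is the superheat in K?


Superheat = T_suction - T_evap
Superheat = -20 - (-28)
Superheat = 8 K

8


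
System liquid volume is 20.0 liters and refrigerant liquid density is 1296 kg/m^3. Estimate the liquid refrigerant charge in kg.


Charge = V * rho / 1000
Charge = 20.0 * 1296 / 1000
Charge = 25.92 kg

25.92


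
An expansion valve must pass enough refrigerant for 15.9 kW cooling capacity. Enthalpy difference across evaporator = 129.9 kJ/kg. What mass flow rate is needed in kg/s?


m_dot = Q / dh
m_dot = 15.9 / 129.9
m_dot = 0.1224 kg/s

0.1224


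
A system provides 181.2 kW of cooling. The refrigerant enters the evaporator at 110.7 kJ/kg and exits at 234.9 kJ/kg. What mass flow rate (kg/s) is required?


dh = 234.9 - 110.7 = 124.2 kJ/kg
m_dot = Q / dh = 181.2 / 124.2 = 1.4589 kg/s

1.4589


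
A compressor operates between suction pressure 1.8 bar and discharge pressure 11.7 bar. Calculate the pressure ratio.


PR = P_high / P_low
PR = 11.7 / 1.8
PR = 6.5

6.5


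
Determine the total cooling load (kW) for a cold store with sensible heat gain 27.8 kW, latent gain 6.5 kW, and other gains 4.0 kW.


Q_total = Q_s + Q_l + Q_misc
Q_total = 27.8 + 6.5 + 4.0
Q_total = 38.3 kW

38.3


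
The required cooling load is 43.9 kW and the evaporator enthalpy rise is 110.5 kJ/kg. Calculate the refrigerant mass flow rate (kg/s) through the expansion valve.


m_dot = Q / dh
m_dot = 43.9 / 110.5
m_dot = 0.3973 kg/s

0.3973


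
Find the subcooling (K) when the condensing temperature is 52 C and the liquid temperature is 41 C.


Subcooling = T_cond - T_liquid
Subcooling = 52 - 41
Subcooling = 11 K

11


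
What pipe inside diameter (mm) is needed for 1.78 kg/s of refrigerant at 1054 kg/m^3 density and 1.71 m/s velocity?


A = m_dot / (rho * v) = 1.78 / (1054 * 1.71) = 0.0009876050024 m^2
d = sqrt(4*A/pi) * 1000
d = 35.5 mm

35.5


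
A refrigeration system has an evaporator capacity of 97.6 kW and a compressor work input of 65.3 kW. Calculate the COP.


COP = Q_evap / W
COP = 97.6 / 65.3
COP = 1.495

1.495


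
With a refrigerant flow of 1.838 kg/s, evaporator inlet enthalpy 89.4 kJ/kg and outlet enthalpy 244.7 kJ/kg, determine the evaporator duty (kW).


dh = 244.7 - 89.4 = 155.3 kJ/kg
Q_evap = m_dot * dh = 1.838 * 155.3
Q_evap = 285.44 kW

285.44


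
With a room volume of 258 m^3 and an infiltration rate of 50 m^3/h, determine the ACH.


ACH = flow / volume
ACH = 50 / 258
ACH = 0.194

0.194


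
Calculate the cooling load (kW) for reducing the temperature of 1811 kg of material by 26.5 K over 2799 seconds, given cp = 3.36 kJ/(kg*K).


Q = m * cp * dT / t
Q = 1811 * 3.36 * 26.5 / 2799
Q = 57.61 kW

57.61


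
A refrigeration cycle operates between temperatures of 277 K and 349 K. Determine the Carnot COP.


dT = 349 - 277 = 72 K
COP_carnot = T_cold / dT = 277 / 72
COP_carnot = 3.847

3.847


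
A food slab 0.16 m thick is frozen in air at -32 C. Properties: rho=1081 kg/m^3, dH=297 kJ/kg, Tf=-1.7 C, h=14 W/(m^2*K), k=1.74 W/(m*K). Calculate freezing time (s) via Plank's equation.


dT = -1.7 - (-32) = 30.3 K
term1 = a/(2h) = 0.16/(2*14) = 0.005714285714
term2 = a^2/(8k) = 0.16^2/(8*1.74) = 0.00183908046
t = rho*dH*1000/dT * (term1 + term2)
t = 1081*297*1000/30.3 * (0.005714285714 + 0.00183908046)
t = 80035 s

80035


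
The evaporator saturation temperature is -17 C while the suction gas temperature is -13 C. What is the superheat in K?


Superheat = T_suction - T_evap
Superheat = -13 - (-17)
Superheat = 4 K

4


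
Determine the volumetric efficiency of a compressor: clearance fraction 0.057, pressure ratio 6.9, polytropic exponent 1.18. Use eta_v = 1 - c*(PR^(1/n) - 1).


PR^(1/n) = 6.9^(1/1.18) = 5.13912356
eta_v = 1 - 0.057 * (5.13912356 - 1)
eta_v = 0.7641

0.7641


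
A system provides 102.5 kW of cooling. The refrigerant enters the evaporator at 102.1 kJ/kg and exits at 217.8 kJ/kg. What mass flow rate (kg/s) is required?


dh = 217.8 - 102.1 = 115.7 kJ/kg
m_dot = Q / dh = 102.5 / 115.7 = 0.8859 kg/s

0.8859


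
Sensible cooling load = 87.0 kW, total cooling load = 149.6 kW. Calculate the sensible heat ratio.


SHR = Q_sensible / Q_total
SHR = 87.0 / 149.6
SHR = 0.582

0.582


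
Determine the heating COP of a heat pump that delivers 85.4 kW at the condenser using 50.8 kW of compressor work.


COP_hp = Q_cond / W
COP_hp = 85.4 / 50.8
COP_hp = 1.681

1.681


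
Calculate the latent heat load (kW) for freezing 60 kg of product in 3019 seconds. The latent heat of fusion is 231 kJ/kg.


Q_lat = m * h_fg / t
Q_lat = 60 * 231 / 3019
Q_lat = 4.59 kW

4.59


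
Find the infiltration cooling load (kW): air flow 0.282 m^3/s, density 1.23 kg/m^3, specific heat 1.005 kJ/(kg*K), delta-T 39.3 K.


Q = V_dot * rho * cp * dT
Q = 0.282 * 1.23 * 1.005 * 39.3
Q = 13.7 kW

13.7


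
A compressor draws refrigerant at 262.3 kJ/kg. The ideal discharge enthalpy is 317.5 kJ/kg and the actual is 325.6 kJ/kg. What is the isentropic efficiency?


dh_ideal = 317.5 - 262.3 = 55.2 kJ/kg
dh_actual = 325.6 - 262.3 = 63.3 kJ/kg
eta_s = dh_ideal / dh_actual = 55.2 / 63.3
eta_s = 0.872

0.872


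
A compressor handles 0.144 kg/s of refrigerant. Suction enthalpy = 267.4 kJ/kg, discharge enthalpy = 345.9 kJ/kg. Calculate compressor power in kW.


dh = 345.9 - 267.4 = 78.5 kJ/kg
W = m_dot * dh = 0.144 * 78.5 = 11.3 kW

11.3


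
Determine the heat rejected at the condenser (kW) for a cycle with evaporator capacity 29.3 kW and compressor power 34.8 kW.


Q_cond = Q_evap + W
Q_cond = 29.3 + 34.8
Q_cond = 64.1 kW

64.1


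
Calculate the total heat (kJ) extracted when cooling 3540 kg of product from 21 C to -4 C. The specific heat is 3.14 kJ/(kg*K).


dT = 21 - (-4) = 25 K
Q = m * cp * dT = 3540 * 3.14 * 25
Q = 277890 kJ

277890


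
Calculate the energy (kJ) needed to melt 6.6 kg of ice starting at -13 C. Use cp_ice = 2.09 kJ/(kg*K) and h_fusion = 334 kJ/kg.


Sensible heat = cp * dT = 2.09 * 13 = 27.17 kJ/kg
Total per kg = 27.17 + 334 = 361.17 kJ/kg
Q = m * total = 6.6 * 361.17
Q = 2383.7 kJ

2383.7


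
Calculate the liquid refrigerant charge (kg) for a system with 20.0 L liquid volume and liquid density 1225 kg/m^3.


Charge = V * rho / 1000
Charge = 20.0 * 1225 / 1000
Charge = 24.5 kg

24.5


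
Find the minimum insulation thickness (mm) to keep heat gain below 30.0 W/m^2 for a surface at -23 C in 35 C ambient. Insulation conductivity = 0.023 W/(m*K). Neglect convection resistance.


dT = 35 - (-23) = 58 K
thickness = k * dT / q_max * 1000
thickness = 0.023 * 58 / 30.0 * 1000
thickness = 44.5 mm

44.5


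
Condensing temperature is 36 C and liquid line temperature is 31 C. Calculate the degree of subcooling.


Subcooling = T_cond - T_liquid
Subcooling = 36 - 31
Subcooling = 5 K

5


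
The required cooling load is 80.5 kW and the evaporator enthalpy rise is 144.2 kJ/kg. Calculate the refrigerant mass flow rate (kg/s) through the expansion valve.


m_dot = Q / dh
m_dot = 80.5 / 144.2
m_dot = 0.5583 kg/s

0.5583


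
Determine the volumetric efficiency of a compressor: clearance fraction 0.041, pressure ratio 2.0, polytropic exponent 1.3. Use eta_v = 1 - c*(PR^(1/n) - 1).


PR^(1/n) = 2.0^(1/1.3) = 1.70436079
eta_v = 1 - 0.041 * (1.70436079 - 1)
eta_v = 0.9711

0.9711


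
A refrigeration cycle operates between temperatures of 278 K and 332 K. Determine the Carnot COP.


dT = 332 - 278 = 54 K
COP_carnot = T_cold / dT = 278 / 54
COP_carnot = 5.148

5.148


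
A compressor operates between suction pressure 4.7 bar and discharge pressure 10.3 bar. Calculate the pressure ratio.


PR = P_high / P_low
PR = 10.3 / 4.7
PR = 2.191

2.191


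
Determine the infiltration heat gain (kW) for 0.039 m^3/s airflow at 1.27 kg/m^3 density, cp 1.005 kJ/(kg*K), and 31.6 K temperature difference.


Q = V_dot * rho * cp * dT
Q = 0.039 * 1.27 * 1.005 * 31.6
Q = 1.573 kW

1.573


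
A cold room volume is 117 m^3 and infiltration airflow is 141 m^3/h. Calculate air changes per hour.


ACH = flow / volume
ACH = 141 / 117
ACH = 1.205

1.205


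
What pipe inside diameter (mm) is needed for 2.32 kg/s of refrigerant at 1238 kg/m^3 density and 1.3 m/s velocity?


A = m_dot / (rho * v) = 2.32 / (1238 * 1.3) = 0.001441531005 m^2
d = sqrt(4*A/pi) * 1000
d = 42.8 mm

42.8


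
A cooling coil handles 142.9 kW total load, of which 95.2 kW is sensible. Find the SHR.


SHR = Q_sensible / Q_total
SHR = 95.2 / 142.9
SHR = 0.666

0.666


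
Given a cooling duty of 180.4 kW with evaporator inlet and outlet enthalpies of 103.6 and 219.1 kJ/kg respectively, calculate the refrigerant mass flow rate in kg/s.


dh = 219.1 - 103.6 = 115.5 kJ/kg
m_dot = Q / dh = 180.4 / 115.5 = 1.5619 kg/s

1.5619


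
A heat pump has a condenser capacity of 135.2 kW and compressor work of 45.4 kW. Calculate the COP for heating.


COP_hp = Q_cond / W
COP_hp = 135.2 / 45.4
COP_hp = 2.978

2.978


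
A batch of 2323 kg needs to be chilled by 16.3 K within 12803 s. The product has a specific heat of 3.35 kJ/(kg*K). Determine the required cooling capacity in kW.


Q = m * cp * dT / t
Q = 2323 * 3.35 * 16.3 / 12803
Q = 9.908 kW

9.908


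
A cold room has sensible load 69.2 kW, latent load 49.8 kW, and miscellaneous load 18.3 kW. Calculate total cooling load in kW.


Q_total = Q_s + Q_l + Q_misc
Q_total = 69.2 + 49.8 + 18.3
Q_total = 137.3 kW

137.3


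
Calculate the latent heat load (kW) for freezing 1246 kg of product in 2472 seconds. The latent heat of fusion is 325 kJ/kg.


Q_lat = m * h_fg / t
Q_lat = 1246 * 325 / 2472
Q_lat = 163.81 kW

163.81


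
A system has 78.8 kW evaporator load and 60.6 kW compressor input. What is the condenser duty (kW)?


Q_cond = Q_evap + W
Q_cond = 78.8 + 60.6
Q_cond = 139.4 kW

139.4


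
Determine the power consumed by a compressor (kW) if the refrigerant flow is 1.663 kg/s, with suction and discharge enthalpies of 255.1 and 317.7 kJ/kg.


dh = 317.7 - 255.1 = 62.6 kJ/kg
W = m_dot * dh = 1.663 * 62.6 = 104.1 kW

104.1


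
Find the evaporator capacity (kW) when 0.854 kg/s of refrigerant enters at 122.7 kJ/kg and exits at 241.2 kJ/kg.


dh = 241.2 - 122.7 = 118.5 kJ/kg
Q_evap = m_dot * dh = 0.854 * 118.5
Q_evap = 101.2 kW

101.2


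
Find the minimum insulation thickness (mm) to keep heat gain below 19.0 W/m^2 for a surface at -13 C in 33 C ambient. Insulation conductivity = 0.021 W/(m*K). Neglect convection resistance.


dT = 33 - (-13) = 46 K
thickness = k * dT / q_max * 1000
thickness = 0.021 * 46 / 19.0 * 1000
thickness = 50.8 mm

50.8


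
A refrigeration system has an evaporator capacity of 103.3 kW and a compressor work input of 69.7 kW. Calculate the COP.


COP = Q_evap / W
COP = 103.3 / 69.7
COP = 1.482

1.482


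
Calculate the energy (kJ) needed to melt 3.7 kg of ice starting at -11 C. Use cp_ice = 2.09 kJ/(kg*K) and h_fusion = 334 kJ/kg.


Sensible heat = cp * dT = 2.09 * 11 = 22.99 kJ/kg
Total per kg = 22.99 + 334 = 356.99 kJ/kg
Q = m * total = 3.7 * 356.99
Q = 1320.9 kJ

1320.9


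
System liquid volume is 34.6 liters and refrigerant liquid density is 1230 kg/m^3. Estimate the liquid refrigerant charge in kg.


Charge = V * rho / 1000
Charge = 34.6 * 1230 / 1000
Charge = 42.56 kg

42.56


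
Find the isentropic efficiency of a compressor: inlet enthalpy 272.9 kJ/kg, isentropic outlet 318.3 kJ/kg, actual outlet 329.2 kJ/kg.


dh_ideal = 318.3 - 272.9 = 45.4 kJ/kg
dh_actual = 329.2 - 272.9 = 56.3 kJ/kg
eta_s = dh_ideal / dh_actual = 45.4 / 56.3
eta_s = 0.8064

0.8064


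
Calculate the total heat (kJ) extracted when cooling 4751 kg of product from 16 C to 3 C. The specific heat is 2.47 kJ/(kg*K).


dT = 16 - (3) = 13 K
Q = m * cp * dT = 4751 * 2.47 * 13
Q = 152555 kJ

152555


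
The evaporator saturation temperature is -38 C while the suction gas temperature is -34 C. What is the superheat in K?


Superheat = T_suction - T_evap
Superheat = -34 - (-38)
Superheat = 4 K

4


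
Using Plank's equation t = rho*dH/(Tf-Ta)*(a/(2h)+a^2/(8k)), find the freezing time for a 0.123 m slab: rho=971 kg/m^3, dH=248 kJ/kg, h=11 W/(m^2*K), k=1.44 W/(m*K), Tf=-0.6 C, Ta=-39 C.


dT = -0.6 - (-39) = 38.4 K
term1 = a/(2h) = 0.123/(2*11) = 0.005590909091
term2 = a^2/(8k) = 0.123^2/(8*1.44) = 0.00131328125
t = rho*dH*1000/dT * (term1 + term2)
t = 971*248*1000/38.4 * (0.005590909091 + 0.00131328125)
t = 43296 s

43296


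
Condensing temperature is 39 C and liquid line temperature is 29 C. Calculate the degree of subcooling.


Subcooling = T_cond - T_liquid
Subcooling = 39 - 29
Subcooling = 10 K

10


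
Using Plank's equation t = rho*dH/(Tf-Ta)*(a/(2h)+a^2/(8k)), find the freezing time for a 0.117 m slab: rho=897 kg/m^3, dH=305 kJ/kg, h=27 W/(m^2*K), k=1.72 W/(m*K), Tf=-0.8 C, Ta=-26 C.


dT = -0.8 - (-26) = 25.2 K
term1 = a/(2h) = 0.117/(2*27) = 0.002166666667
term2 = a^2/(8k) = 0.117^2/(8*1.72) = 0.0009948401163
t = rho*dH*1000/dT * (term1 + term2)
t = 897*305*1000/25.2 * (0.002166666667 + 0.0009948401163)
t = 34323 s

34323


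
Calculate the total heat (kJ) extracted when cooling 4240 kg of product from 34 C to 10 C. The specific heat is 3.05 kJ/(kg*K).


dT = 34 - (10) = 24 K
Q = m * cp * dT = 4240 * 3.05 * 24
Q = 310368 kJ

310368


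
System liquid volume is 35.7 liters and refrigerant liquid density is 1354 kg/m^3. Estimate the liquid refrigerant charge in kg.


Charge = V * rho / 1000
Charge = 35.7 * 1354 / 1000
Charge = 48.34 kg

48.34


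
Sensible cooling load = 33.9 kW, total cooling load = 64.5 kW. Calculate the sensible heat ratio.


SHR = Q_sensible / Q_total
SHR = 33.9 / 64.5
SHR = 0.526

0.526


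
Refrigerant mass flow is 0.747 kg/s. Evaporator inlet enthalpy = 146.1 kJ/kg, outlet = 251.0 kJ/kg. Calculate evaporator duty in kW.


dh = 251.0 - 146.1 = 104.9 kJ/kg
Q_evap = m_dot * dh = 0.747 * 104.9
Q_evap = 78.36 kW

78.36


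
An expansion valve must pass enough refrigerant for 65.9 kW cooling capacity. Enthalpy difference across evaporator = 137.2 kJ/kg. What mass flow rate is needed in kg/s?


m_dot = Q / dh
m_dot = 65.9 / 137.2
m_dot = 0.4803 kg/s

0.4803


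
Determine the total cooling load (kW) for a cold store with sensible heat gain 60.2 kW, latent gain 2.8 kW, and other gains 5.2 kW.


Q_total = Q_s + Q_l + Q_misc
Q_total = 60.2 + 2.8 + 5.2
Q_total = 68.2 kW

68.2


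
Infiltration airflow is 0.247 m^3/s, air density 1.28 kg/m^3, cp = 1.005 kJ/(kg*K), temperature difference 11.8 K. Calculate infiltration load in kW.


Q = V_dot * rho * cp * dT
Q = 0.247 * 1.28 * 1.005 * 11.8
Q = 3.749 kW

3.749


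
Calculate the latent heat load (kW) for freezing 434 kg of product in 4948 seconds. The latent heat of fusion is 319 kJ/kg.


Q_lat = m * h_fg / t
Q_lat = 434 * 319 / 4948
Q_lat = 27.98 kW

27.98


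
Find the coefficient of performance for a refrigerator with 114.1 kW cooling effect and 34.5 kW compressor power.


COP = Q_evap / W
COP = 114.1 / 34.5
COP = 3.307

3.307


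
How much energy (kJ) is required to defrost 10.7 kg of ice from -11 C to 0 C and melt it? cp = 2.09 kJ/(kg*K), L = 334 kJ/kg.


Sensible heat = cp * dT = 2.09 * 11 = 22.99 kJ/kg
Total per kg = 22.99 + 334 = 356.99 kJ/kg
Q = m * total = 10.7 * 356.99
Q = 3819.8 kJ

3819.8


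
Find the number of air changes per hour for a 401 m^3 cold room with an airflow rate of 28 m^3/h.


ACH = flow / volume
ACH = 28 / 401
ACH = 0.07

0.07


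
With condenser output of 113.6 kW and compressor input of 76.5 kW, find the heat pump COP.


COP_hp = Q_cond / W
COP_hp = 113.6 / 76.5
COP_hp = 1.485

1.485


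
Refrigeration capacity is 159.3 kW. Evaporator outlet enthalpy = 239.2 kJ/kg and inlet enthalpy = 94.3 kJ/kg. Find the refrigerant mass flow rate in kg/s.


dh = 239.2 - 94.3 = 144.9 kJ/kg
m_dot = Q / dh = 159.3 / 144.9 = 1.0994 kg/s

1.0994


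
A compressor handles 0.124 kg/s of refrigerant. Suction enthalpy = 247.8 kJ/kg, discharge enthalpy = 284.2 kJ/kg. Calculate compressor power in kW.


dh = 284.2 - 247.8 = 36.4 kJ/kg
W = m_dot * dh = 0.124 * 36.4 = 4.51 kW

4.51


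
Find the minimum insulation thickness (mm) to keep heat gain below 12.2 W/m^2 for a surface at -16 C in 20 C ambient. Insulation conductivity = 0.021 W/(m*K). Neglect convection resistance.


dT = 20 - (-16) = 36 K
thickness = k * dT / q_max * 1000
thickness = 0.021 * 36 / 12.2 * 1000
thickness = 62.0 mm

62.0


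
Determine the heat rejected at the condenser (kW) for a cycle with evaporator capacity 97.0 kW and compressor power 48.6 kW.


Q_cond = Q_evap + W
Q_cond = 97.0 + 48.6
Q_cond = 145.6 kW

145.6


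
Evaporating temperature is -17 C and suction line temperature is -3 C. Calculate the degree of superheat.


Superheat = T_suction - T_evap
Superheat = -3 - (-17)
Superheat = 14 K

14


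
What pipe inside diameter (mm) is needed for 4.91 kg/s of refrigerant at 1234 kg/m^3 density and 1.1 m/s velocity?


A = m_dot / (rho * v) = 4.91 / (1234 * 1.1) = 0.003617209371 m^2
d = sqrt(4*A/pi) * 1000
d = 67.9 mm

67.9


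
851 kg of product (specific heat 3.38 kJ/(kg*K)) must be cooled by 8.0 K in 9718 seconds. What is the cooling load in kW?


Q = m * cp * dT / t
Q = 851 * 3.38 * 8.0 / 9718
Q = 2.368 kW

2.368


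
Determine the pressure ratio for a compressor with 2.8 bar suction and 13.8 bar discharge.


PR = P_high / P_low
PR = 13.8 / 2.8
PR = 4.929

4.929


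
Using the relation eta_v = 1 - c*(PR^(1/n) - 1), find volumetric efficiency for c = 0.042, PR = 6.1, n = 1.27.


PR^(1/n) = 6.1^(1/1.27) = 4.15307667
eta_v = 1 - 0.042 * (4.15307667 - 1)
eta_v = 0.8676

0.8676


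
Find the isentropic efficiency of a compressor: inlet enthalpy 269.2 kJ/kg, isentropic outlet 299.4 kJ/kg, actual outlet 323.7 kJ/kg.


dh_ideal = 299.4 - 269.2 = 30.2 kJ/kg
dh_actual = 323.7 - 269.2 = 54.5 kJ/kg
eta_s = dh_ideal / dh_actual = 30.2 / 54.5
eta_s = 0.5541

0.5541


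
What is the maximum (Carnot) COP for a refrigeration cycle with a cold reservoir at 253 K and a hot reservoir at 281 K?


dT = 281 - 253 = 28 K
COP_carnot = T_cold / dT = 253 / 28
COP_carnot = 9.036

9.036


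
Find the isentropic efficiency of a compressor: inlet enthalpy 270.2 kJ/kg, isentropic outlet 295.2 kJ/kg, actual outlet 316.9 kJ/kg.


dh_ideal = 295.2 - 270.2 = 25.0 kJ/kg
dh_actual = 316.9 - 270.2 = 46.7 kJ/kg
eta_s = dh_ideal / dh_actual = 25.0 / 46.7
eta_s = 0.5353

0.5353


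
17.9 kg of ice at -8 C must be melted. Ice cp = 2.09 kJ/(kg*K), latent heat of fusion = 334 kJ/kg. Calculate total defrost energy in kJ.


Sensible heat = cp * dT = 2.09 * 8 = 16.72 kJ/kg
Total per kg = 16.72 + 334 = 350.72 kJ/kg
Q = m * total = 17.9 * 350.72
Q = 6277.9 kJ

6277.9


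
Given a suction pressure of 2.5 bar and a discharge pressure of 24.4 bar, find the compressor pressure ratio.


PR = P_high / P_low
PR = 24.4 / 2.5
PR = 9.76

9.76


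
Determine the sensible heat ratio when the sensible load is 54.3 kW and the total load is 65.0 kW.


SHR = Q_sensible / Q_total
SHR = 54.3 / 65.0
SHR = 0.835

0.835


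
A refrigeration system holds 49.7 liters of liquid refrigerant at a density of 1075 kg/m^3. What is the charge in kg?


Charge = V * rho / 1000
Charge = 49.7 * 1075 / 1000
Charge = 53.43 kg

53.43


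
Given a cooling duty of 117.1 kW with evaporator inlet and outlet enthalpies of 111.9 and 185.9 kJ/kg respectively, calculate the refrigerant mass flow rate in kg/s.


dh = 185.9 - 111.9 = 74.0 kJ/kg
m_dot = Q / dh = 117.1 / 74.0 = 1.5824 kg/s

1.5824


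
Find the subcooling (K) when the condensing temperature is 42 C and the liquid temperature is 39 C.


Subcooling = T_cond - T_liquid
Subcooling = 42 - 39
Subcooling = 3 K

3


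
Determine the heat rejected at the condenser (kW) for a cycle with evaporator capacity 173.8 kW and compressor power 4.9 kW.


Q_cond = Q_evap + W
Q_cond = 173.8 + 4.9
Q_cond = 178.7 kW

178.7


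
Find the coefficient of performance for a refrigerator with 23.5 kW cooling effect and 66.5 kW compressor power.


COP = Q_evap / W
COP = 23.5 / 66.5
COP = 0.353

0.353


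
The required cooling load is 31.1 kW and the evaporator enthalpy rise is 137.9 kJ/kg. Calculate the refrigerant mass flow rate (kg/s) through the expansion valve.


m_dot = Q / dh
m_dot = 31.1 / 137.9
m_dot = 0.2255 kg/s

0.2255


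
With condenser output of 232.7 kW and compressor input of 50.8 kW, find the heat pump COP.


COP_hp = Q_cond / W
COP_hp = 232.7 / 50.8
COP_hp = 4.581

4.581


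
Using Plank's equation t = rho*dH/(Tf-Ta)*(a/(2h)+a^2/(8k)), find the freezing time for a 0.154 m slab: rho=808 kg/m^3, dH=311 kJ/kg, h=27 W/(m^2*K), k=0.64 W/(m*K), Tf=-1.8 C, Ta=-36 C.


dT = -1.8 - (-36) = 34.2 K
term1 = a/(2h) = 0.154/(2*27) = 0.002851851852
term2 = a^2/(8k) = 0.154^2/(8*0.64) = 0.00463203125
t = rho*dH*1000/dT * (term1 + term2)
t = 808*311*1000/34.2 * (0.002851851852 + 0.00463203125)
t = 54989 s

54989


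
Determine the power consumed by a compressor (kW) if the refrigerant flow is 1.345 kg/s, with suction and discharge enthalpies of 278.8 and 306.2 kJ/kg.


dh = 306.2 - 278.8 = 27.4 kJ/kg
W = m_dot * dh = 1.345 * 27.4 = 36.85 kW

36.85


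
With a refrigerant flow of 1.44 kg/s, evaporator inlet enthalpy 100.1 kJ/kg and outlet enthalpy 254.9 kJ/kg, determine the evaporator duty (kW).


dh = 254.9 - 100.1 = 154.8 kJ/kg
Q_evap = m_dot * dh = 1.44 * 154.8
Q_evap = 222.91 kW

222.91


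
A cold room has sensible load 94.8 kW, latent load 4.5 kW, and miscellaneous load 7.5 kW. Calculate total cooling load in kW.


Q_total = Q_s + Q_l + Q_misc
Q_total = 94.8 + 4.5 + 7.5
Q_total = 106.8 kW

106.8


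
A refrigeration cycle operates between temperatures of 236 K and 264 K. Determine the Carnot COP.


dT = 264 - 236 = 28 K
COP_carnot = T_cold / dT = 236 / 28
COP_carnot = 8.429

8.429


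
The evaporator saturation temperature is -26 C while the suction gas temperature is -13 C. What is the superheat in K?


Superheat = T_suction - T_evap
Superheat = -13 - (-26)
Superheat = 13 K

13


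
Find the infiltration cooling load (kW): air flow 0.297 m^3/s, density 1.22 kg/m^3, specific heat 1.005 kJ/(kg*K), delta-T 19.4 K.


Q = V_dot * rho * cp * dT
Q = 0.297 * 1.22 * 1.005 * 19.4
Q = 7.065 kW

7.065


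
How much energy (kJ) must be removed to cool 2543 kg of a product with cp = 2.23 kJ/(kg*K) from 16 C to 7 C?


dT = 16 - (7) = 9 K
Q = m * cp * dT = 2543 * 2.23 * 9
Q = 51038 kJ

51038


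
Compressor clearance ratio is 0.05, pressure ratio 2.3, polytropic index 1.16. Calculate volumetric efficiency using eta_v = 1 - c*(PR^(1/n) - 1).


PR^(1/n) = 2.3^(1/1.16) = 2.05037993
eta_v = 1 - 0.05 * (2.05037993 - 1)
eta_v = 0.9475

0.9475


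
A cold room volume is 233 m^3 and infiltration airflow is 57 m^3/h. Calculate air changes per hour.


ACH = flow / volume
ACH = 57 / 233
ACH = 0.245

0.245


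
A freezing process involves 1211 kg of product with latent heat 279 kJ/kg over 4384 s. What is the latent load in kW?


Q_lat = m * h_fg / t
Q_lat = 1211 * 279 / 4384
Q_lat = 77.07 kW

77.07


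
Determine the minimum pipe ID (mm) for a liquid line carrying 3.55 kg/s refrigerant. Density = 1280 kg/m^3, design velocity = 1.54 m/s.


A = m_dot / (rho * v) = 3.55 / (1280 * 1.54) = 0.001800933442 m^2
d = sqrt(4*A/pi) * 1000
d = 47.9 mm

47.9


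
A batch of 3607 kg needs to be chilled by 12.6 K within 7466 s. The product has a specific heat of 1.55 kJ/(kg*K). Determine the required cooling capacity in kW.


Q = m * cp * dT / t
Q = 3607 * 1.55 * 12.6 / 7466
Q = 9.435 kW

9.435


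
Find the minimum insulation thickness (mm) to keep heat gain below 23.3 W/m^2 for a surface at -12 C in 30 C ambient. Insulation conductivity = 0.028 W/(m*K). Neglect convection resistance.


dT = 30 - (-12) = 42 K
thickness = k * dT / q_max * 1000
thickness = 0.028 * 42 / 23.3 * 1000
thickness = 50.5 mm

50.5


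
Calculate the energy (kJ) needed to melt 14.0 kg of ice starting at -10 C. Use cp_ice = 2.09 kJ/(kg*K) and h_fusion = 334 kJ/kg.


Sensible heat = cp * dT = 2.09 * 10 = 20.9 kJ/kg
Total per kg = 20.9 + 334 = 354.9 kJ/kg
Q = m * total = 14.0 * 354.9
Q = 4968.6 kJ

4968.6


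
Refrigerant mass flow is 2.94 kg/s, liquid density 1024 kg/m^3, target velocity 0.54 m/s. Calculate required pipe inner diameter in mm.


A = m_dot / (rho * v) = 2.94 / (1024 * 0.54) = 0.005316840278 m^2
d = sqrt(4*A/pi) * 1000
d = 82.3 mm

82.3


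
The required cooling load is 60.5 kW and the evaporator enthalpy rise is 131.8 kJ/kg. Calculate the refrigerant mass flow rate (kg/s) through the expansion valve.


m_dot = Q / dh
m_dot = 60.5 / 131.8
m_dot = 0.459 kg/s

0.459


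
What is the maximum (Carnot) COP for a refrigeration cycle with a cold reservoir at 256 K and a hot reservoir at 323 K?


dT = 323 - 256 = 67 K
COP_carnot = T_cold / dT = 256 / 67
COP_carnot = 3.821

3.821


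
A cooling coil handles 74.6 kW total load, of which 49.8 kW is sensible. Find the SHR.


SHR = Q_sensible / Q_total
SHR = 49.8 / 74.6
SHR = 0.668

0.668


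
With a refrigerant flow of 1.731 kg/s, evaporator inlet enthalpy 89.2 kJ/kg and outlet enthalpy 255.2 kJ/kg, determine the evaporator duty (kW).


dh = 255.2 - 89.2 = 166.0 kJ/kg
Q_evap = m_dot * dh = 1.731 * 166.0
Q_evap = 287.35 kW

287.35


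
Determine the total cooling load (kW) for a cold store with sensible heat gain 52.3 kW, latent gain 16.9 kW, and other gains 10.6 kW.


Q_total = Q_s + Q_l + Q_misc
Q_total = 52.3 + 16.9 + 10.6
Q_total = 79.8 kW

79.8


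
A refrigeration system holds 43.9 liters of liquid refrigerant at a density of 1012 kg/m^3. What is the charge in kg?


Charge = V * rho / 1000
Charge = 43.9 * 1012 / 1000
Charge = 44.43 kg

44.43


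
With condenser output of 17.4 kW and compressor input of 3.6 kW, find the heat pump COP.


COP_hp = Q_cond / W
COP_hp = 17.4 / 3.6
COP_hp = 4.833

4.833


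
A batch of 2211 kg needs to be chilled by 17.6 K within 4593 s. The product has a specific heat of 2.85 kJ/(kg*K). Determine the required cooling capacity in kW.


Q = m * cp * dT / t
Q = 2211 * 2.85 * 17.6 / 4593
Q = 24.146 kW

24.146


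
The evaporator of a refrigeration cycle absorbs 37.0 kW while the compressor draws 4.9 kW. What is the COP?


COP = Q_evap / W
COP = 37.0 / 4.9
COP = 7.551

7.551


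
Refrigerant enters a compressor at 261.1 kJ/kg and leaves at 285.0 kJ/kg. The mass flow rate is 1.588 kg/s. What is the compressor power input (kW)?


dh = 285.0 - 261.1 = 23.9 kJ/kg
W = m_dot * dh = 1.588 * 23.9 = 37.95 kW

37.95


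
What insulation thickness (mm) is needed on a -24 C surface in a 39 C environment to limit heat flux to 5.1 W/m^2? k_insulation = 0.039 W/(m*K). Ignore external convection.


dT = 39 - (-24) = 63 K
thickness = k * dT / q_max * 1000
thickness = 0.039 * 63 / 5.1 * 1000
thickness = 481.8 mm

481.8


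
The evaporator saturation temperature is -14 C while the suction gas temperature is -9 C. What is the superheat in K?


Superheat = T_suction - T_evap
Superheat = -9 - (-14)
Superheat = 5 K

5


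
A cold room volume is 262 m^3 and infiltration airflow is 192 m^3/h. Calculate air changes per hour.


ACH = flow / volume
ACH = 192 / 262
ACH = 0.733

0.733


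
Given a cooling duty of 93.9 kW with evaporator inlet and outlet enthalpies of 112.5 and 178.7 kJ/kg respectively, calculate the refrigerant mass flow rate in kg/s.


dh = 178.7 - 112.5 = 66.2 kJ/kg
m_dot = Q / dh = 93.9 / 66.2 = 1.4184 kg/s

1.4184


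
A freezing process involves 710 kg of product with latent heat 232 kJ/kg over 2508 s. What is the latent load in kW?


Q_lat = m * h_fg / t
Q_lat = 710 * 232 / 2508
Q_lat = 65.68 kW

65.68


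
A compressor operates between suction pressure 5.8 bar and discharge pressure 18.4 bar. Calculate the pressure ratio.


PR = P_high / P_low
PR = 18.4 / 5.8
PR = 3.172

3.172


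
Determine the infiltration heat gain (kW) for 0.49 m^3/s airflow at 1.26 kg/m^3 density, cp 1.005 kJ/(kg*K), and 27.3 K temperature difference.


Q = V_dot * rho * cp * dT
Q = 0.49 * 1.26 * 1.005 * 27.3
Q = 16.939 kW

16.939


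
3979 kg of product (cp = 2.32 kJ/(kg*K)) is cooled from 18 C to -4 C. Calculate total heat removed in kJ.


dT = 18 - (-4) = 22 K
Q = m * cp * dT = 3979 * 2.32 * 22
Q = 203088 kJ

203088


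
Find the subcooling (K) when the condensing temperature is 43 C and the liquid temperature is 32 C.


Subcooling = T_cond - T_liquid
Subcooling = 43 - 32
Subcooling = 11 K

11


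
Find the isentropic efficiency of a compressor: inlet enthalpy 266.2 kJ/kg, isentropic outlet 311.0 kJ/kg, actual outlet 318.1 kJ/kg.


dh_ideal = 311.0 - 266.2 = 44.8 kJ/kg
dh_actual = 318.1 - 266.2 = 51.9 kJ/kg
eta_s = dh_ideal / dh_actual = 44.8 / 51.9
eta_s = 0.8632

0.8632


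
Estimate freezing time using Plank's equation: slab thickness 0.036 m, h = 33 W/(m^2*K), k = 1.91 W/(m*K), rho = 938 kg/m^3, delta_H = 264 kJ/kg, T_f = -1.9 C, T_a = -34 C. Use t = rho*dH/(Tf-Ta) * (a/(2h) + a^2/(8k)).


dT = -1.9 - (-34) = 32.1 K
term1 = a/(2h) = 0.036/(2*33) = 0.0005454545455
term2 = a^2/(8k) = 0.036^2/(8*1.91) = 0.00008481675393
t = rho*dH*1000/dT * (term1 + term2)
t = 938*264*1000/32.1 * (0.0005454545455 + 0.00008481675393)
t = 4862 s

4862


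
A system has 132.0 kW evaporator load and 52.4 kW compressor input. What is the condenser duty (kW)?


Q_cond = Q_evap + W
Q_cond = 132.0 + 52.4
Q_cond = 184.4 kW

184.4


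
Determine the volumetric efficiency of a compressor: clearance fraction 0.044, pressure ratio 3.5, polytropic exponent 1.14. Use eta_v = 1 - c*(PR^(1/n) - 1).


PR^(1/n) = 3.5^(1/1.14) = 3.00090793
eta_v = 1 - 0.044 * (3.00090793 - 1)
eta_v = 0.912

0.912


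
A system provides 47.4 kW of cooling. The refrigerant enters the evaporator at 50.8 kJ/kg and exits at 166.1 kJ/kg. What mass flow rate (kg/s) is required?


dh = 166.1 - 50.8 = 115.3 kJ/kg
m_dot = Q / dh = 47.4 / 115.3 = 0.4111 kg/s

0.4111


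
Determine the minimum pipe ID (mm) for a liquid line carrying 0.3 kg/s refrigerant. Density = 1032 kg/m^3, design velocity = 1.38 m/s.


A = m_dot / (rho * v) = 0.3 / (1032 * 1.38) = 0.0002106504887 m^2
d = sqrt(4*A/pi) * 1000
d = 16.4 mm

16.4


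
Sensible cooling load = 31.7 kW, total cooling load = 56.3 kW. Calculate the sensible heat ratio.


SHR = Q_sensible / Q_total
SHR = 31.7 / 56.3
SHR = 0.563

0.563


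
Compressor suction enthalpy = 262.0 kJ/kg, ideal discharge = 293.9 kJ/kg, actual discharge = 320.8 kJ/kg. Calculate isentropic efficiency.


dh_ideal = 293.9 - 262.0 = 31.9 kJ/kg
dh_actual = 320.8 - 262.0 = 58.8 kJ/kg
eta_s = dh_ideal / dh_actual = 31.9 / 58.8
eta_s = 0.5425

0.5425
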